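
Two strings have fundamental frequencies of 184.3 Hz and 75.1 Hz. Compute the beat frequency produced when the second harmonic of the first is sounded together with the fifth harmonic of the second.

6.9 Hz

Second harmonic of the first: 2·184.3 = 368.6 Hz.
Fifth harmonic of the second: 5·75.1 = 375.5 Hz.
f_beat = |368.6 − 375.5| = 6.9 Hz.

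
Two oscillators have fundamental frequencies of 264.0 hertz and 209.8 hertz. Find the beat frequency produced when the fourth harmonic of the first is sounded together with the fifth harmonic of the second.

7.0 Hz

Fourth harmonic of the first: 4·264.0 = 1056.0 Hz.
Fifth harmonic of the second: 5·209.8 = 1049.0 Hz.
f_beat = |1056.0 − 1049.0| = 7.0 Hz.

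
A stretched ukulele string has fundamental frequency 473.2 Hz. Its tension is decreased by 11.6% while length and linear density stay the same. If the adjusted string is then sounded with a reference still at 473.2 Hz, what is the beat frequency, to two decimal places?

28.29 Hz

For a string, f ∝ √T, so the new frequency is 473.2·√0.884 = 444.9087 Hz.
f_beat = |444.9087 − 473.2| = 28.29 Hz.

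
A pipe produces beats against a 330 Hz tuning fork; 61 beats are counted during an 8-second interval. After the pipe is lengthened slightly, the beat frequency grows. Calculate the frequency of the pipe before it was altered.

Beat frequency = 61/8 = 7.625 Hz.
|f − 330| = 7.625, so the pipe was at either 322.375 Hz or 337.625 Hz.
A longer pipe has a lower fundamental; the adjustment lowers the pipe's frequency.
The beat rate rose, so the adjustment moved the pipe further from 330 Hz — it was already below the reference.

322.375 Hz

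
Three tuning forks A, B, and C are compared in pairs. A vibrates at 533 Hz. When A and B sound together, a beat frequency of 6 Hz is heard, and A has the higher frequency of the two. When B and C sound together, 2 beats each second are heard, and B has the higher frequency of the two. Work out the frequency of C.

525 Hz

B is below A, so f_B = 533 − 6 = 527 Hz.
C is below B, so f_C = 527 − 2 = 525 Hz.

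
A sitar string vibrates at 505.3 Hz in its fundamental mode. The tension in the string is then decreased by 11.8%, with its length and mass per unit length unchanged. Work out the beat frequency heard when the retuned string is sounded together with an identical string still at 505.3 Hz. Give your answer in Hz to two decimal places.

For a string, f ∝ √T, so the new frequency is 505.3·√0.882 = 474.5518 Hz.
f_beat = |474.5518 − 505.3| = 30.75 Hz.

30.75 Hz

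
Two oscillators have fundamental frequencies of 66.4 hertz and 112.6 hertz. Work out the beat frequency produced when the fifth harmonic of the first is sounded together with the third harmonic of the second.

Fifth harmonic of the first: 5·66.4 = 332.0 Hz.
Third harmonic of the second: 3·112.6 = 337.8 Hz.
f_beat = |332.0 − 337.8| = 5.8 Hz.

5.8 Hz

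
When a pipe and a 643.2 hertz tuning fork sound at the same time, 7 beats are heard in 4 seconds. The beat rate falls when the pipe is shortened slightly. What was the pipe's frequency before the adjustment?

641.45 Hz

Beat frequency = 7/4 = 1.75 Hz.
|f − 643.2| = 1.75, so the pipe was at either 641.45 Hz or 644.95 Hz.
A shorter pipe has a higher fundamental; the adjustment raises the pipe's frequency.
The beat rate fell, so the adjustment moved the pipe toward 643.2 Hz — it must have started below the reference.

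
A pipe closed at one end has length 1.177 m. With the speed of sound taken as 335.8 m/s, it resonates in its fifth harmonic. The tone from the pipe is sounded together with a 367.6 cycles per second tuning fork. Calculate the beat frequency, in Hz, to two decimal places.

10.97 Hz

Closed pipe (odd harmonics): f_n = n·v/(4L) = 5·335.8/(4·1.177) = 356.6270 Hz.
f_beat = |356.6270 − 367.6| = 10.97 Hz.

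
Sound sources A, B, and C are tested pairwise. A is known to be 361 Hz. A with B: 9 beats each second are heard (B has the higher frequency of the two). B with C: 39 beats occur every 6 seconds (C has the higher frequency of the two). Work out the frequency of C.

B is above A, so f_B = 361 + 9 = 370 Hz.
B–C: Beat frequency = 39/6 = 6.5 Hz.
C is above B, so f_C = 370 + 6.5 = 376.5 Hz.

376.5 Hz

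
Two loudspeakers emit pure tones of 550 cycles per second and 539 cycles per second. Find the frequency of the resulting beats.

The beat frequency equals the magnitude of the frequency difference.
|550 − 539| = 11 Hz.

11 Hz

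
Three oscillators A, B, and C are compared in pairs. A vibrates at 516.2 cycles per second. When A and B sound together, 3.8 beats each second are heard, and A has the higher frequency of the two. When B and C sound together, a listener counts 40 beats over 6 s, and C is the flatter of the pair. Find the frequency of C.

505.7333 Hz

B is below A, so f_B = 516.2 − 3.8 = 512.4 Hz.
B–C: Beat frequency = 40/6 = 6.6667 Hz.
C is below B, so f_C = 512.4 − 6.6667 = 505.7333 Hz.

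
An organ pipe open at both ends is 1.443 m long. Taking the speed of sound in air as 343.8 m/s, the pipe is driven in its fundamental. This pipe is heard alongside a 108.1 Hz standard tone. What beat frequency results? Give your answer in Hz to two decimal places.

11.03 Hz

Open pipe: f_n = n·v/(2L) = 1·343.8/(2·1.443) = 119.1268 Hz.
f_beat = |119.1268 − 108.1| = 11.03 Hz.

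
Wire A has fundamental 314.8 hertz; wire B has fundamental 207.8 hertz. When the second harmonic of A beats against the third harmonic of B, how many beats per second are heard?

Second harmonic of the first: 2·314.8 = 629.6 Hz.
Third harmonic of the second: 3·207.8 = 623.4 Hz.
f_beat = |629.6 − 623.4| = 6.2 Hz.

6.2 Hz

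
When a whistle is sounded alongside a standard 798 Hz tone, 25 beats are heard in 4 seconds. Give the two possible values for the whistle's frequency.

791.75 Hz or 804.25 Hz

Beat frequency = 25/4 = 6.25 Hz.
|f − 798| = 6.25, so f = 798 ± 6.25.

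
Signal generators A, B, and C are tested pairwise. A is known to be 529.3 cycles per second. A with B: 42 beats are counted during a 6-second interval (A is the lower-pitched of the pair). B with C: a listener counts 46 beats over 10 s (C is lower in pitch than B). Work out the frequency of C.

A–B: Beat frequency = 42/6 = 7 Hz.
B is above A, so f_B = 529.3 + 7 = 536.3 Hz.
B–C: Beat frequency = 46/10 = 4.6 Hz.
C is below B, so f_C = 536.3 − 4.6 = 531.7 Hz.

531.7 Hz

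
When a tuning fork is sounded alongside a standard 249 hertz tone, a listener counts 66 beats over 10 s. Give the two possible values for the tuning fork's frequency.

Beat frequency = 66/10 = 6.6 Hz.
|f − 249| = 6.6, so f = 249 ± 6.6.

242.4 Hz or 255.6 Hz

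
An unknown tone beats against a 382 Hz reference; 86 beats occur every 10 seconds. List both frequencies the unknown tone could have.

373.4 Hz or 390.6 Hz

Beat frequency = 86/10 = 8.6 Hz.
|f − 382| = 8.6, so f = 382 ± 8.6.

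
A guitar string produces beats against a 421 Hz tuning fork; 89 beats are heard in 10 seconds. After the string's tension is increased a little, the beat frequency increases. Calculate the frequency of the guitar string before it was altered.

429.9 Hz

Beat frequency = 89/10 = 8.9 Hz.
|f − 421| = 8.9, so the guitar string was at either 412.1 Hz or 429.9 Hz.
Higher tension means higher frequency; the adjustment raises the guitar string's frequency.
The beat rate rose, so the adjustment moved the guitar string further from 421 Hz — it was already above the reference.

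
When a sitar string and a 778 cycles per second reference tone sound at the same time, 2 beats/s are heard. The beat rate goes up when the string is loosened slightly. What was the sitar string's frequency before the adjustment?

|f − 778| = 2, so the sitar string was at either 776 Hz or 780 Hz.
Reducing tension lowers a string's frequency; the adjustment lowers the sitar string's frequency.
The beat rate rose, so the adjustment moved the sitar string further from 778 Hz — it was already below the reference.

776 Hz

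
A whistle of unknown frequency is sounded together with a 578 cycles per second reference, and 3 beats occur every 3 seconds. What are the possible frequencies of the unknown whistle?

577 Hz or 579 Hz

Beat frequency = 3/3 = 1 Hz.
|f − 578| = 1, so f = 578 ± 1.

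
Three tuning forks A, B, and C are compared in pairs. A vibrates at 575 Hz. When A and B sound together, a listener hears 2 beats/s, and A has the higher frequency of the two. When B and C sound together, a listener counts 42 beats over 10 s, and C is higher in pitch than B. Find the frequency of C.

B is below A, so f_B = 575 − 2 = 573 Hz.
B–C: Beat frequency = 42/10 = 4.2 Hz.
C is above B, so f_C = 573 + 4.2 = 577.2 Hz.

577.2 Hz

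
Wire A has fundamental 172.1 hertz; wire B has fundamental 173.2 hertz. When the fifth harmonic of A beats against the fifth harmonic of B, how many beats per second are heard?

Fifth harmonic of the first: 5·172.1 = 860.5 Hz.
Fifth harmonic of the second: 5·173.2 = 866.0 Hz.
f_beat = |860.5 − 866.0| = 5.5 Hz.

5.5 Hz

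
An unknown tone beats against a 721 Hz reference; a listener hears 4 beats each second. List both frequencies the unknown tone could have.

|f − 721| = 4, so f = 721 ± 4.

717 Hz or 725 Hz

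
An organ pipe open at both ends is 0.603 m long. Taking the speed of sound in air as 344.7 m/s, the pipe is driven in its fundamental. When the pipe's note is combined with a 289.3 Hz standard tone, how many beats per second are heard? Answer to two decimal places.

3.48 Hz

Open pipe: f_n = n·v/(2L) = 1·344.7/(2·0.603) = 285.8209 Hz.
f_beat = |285.8209 − 289.3| = 3.48 Hz.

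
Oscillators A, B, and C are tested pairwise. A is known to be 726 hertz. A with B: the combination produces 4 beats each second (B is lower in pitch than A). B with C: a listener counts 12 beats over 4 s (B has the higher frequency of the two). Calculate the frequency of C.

719 Hz

B is below A, so f_B = 726 − 4 = 722 Hz.
B–C: Beat frequency = 12/4 = 3 Hz.
C is below B, so f_C = 722 − 3 = 719 Hz.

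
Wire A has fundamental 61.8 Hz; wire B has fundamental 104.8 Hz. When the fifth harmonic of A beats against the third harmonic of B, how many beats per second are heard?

5.4 Hz

Fifth harmonic of the first: 5·61.8 = 309.0 Hz.
Third harmonic of the second: 3·104.8 = 314.4 Hz.
f_beat = |309.0 − 314.4| = 5.4 Hz.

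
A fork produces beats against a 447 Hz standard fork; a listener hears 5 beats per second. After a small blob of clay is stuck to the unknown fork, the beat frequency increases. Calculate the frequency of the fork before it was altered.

|f − 447| = 5, so the fork was at either 442 Hz or 452 Hz.
Adding mass to a fork lowers its frequency; the adjustment lowers the fork's frequency.
The beat rate rose, so the adjustment moved the fork further from 447 Hz — it was already below the reference.

442 Hz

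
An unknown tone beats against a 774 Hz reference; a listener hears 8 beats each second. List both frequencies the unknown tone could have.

|f − 774| = 8, so f = 774 ± 8.

766 Hz or 782 Hz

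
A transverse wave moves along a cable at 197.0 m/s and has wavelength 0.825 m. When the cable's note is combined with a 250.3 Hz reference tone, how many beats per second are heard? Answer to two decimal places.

Source frequency f = v/λ = 197.0/0.825 = 238.7879 Hz.
f_beat = |238.7879 − 250.3| = 11.51 Hz.

11.51 Hz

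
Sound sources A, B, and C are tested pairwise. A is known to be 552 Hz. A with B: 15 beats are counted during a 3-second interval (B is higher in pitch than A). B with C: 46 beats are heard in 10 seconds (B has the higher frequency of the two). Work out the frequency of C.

552.4 Hz

A–B: Beat frequency = 15/3 = 5 Hz.
B is above A, so f_B = 552 + 5 = 557 Hz.
B–C: Beat frequency = 46/10 = 4.6 Hz.
C is below B, so f_C = 557 − 4.6 = 552.4 Hz.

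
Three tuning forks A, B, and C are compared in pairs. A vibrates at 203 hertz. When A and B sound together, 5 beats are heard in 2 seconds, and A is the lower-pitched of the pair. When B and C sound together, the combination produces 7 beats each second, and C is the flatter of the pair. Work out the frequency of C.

198.5 Hz

A–B: Beat frequency = 5/2 = 2.5 Hz.
B is above A, so f_B = 203 + 2.5 = 205.5 Hz.
C is below B, so f_C = 205.5 − 7 = 198.5 Hz.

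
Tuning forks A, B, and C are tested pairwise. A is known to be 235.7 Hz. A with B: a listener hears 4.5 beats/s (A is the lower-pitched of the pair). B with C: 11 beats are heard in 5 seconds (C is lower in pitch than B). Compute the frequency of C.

B is above A, so f_B = 235.7 + 4.5 = 240.2 Hz.
B–C: Beat frequency = 11/5 = 2.2 Hz.
C is below B, so f_C = 240.2 − 2.2 = 238 Hz.

238 Hz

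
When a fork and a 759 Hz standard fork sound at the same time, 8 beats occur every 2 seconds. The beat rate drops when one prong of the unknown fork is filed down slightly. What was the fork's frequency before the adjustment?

Beat frequency = 8/2 = 4 Hz.
|f − 759| = 4, so the fork was at either 755 Hz or 763 Hz.
Filing a prong removes mass and raises the fork's frequency; the adjustment raises the fork's frequency.
The beat rate fell, so the adjustment moved the fork toward 759 Hz — it must have started below the reference.

755 Hz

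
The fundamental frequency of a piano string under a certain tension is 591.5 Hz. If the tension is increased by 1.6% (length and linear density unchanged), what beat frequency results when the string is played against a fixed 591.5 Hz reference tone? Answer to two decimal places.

4.71 Hz

For a string, f ∝ √T, so the new frequency is 591.5·√1.016 = 596.2132 Hz.
f_beat = |596.2132 − 591.5| = 4.71 Hz.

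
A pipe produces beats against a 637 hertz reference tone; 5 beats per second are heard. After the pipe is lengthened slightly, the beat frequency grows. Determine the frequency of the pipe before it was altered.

632 Hz

|f − 637| = 5, so the pipe was at either 632 Hz or 642 Hz.
A longer pipe has a lower fundamental; the adjustment lowers the pipe's frequency.
The beat rate rose, so the adjustment moved the pipe further from 637 Hz — it was already below the reference.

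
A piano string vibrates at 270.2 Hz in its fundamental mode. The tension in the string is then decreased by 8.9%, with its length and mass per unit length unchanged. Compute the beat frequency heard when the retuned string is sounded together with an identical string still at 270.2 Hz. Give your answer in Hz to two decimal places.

For a string, f ∝ √T, so the new frequency is 270.2·√0.911 = 257.8960 Hz.
f_beat = |257.8960 − 270.2| = 12.30 Hz.

12.30 Hz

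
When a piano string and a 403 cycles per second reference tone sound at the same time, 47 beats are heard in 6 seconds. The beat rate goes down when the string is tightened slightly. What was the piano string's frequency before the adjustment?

Beat frequency = 47/6 = 7.8333 Hz.
|f − 403| = 7.8333, so the piano string was at either 395.1667 Hz or 410.8333 Hz.
Increasing tension raises a string's frequency; the adjustment raises the piano string's frequency.
The beat rate fell, so the adjustment moved the piano string toward 403 Hz — it must have started below the reference.

395.1667 Hz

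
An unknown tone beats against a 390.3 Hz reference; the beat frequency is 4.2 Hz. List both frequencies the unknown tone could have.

386.1 Hz or 394.5 Hz

|f − 390.3| = 4.2, so f = 390.3 ± 4.2.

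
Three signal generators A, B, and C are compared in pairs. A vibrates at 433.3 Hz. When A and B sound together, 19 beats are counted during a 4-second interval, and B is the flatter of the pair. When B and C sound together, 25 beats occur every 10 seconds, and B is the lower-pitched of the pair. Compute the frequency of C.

A–B: Beat frequency = 19/4 = 4.75 Hz.
B is below A, so f_B = 433.3 − 4.75 = 428.55 Hz.
B–C: Beat frequency = 25/10 = 2.5 Hz.
C is above B, so f_C = 428.55 + 2.5 = 431.05 Hz.

431.05 Hz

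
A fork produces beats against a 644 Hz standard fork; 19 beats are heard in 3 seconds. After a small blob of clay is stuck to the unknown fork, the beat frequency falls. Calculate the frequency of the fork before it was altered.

Beat frequency = 19/3 = 6.3333 Hz.
|f − 644| = 6.3333, so the fork was at either 637.6667 Hz or 650.3333 Hz.
Adding mass to a fork lowers its frequency; the adjustment lowers the fork's frequency.
The beat rate fell, so the adjustment moved the fork toward 644 Hz — it must have started above the reference.

650.3333 Hz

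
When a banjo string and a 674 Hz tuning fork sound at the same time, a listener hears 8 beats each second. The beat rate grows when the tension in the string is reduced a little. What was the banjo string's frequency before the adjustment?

666 Hz

|f − 674| = 8, so the banjo string was at either 666 Hz or 682 Hz.
Lower tension means lower frequency; the adjustment lowers the banjo string's frequency.
The beat rate rose, so the adjustment moved the banjo string further from 674 Hz — it was already below the reference.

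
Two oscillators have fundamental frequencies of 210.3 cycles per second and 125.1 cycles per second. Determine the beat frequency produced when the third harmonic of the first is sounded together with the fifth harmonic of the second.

Third harmonic of the first: 3·210.3 = 630.9 Hz.
Fifth harmonic of the second: 5·125.1 = 625.5 Hz.
f_beat = |630.9 − 625.5| = 5.4 Hz.

5.4 Hz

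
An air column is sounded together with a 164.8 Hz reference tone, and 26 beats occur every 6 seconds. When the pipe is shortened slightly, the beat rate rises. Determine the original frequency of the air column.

169.1333 Hz

Beat frequency = 26/6 = 4.3333 Hz.
|f − 164.8| = 4.3333, so the air column was at either 160.4667 Hz or 169.1333 Hz.
A shorter pipe has a higher fundamental; the adjustment raises the air column's frequency.
The beat rate rose, so the adjustment moved the air column further from 164.8 Hz — it was already above the reference.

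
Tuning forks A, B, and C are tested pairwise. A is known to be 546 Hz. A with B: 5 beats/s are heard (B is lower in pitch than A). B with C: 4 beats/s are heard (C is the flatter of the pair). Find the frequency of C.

537 Hz

B is below A, so f_B = 546 − 5 = 541 Hz.
C is below B, so f_C = 541 − 4 = 537 Hz.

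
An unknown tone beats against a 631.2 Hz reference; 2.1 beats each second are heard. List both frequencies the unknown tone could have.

|f − 631.2| = 2.1, so f = 631.2 ± 2.1.

629.1 Hz or 633.3 Hz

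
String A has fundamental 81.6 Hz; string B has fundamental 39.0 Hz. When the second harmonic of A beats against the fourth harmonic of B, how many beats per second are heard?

Second harmonic of the first: 2·81.6 = 163.2 Hz.
Fourth harmonic of the second: 4·39.0 = 156.0 Hz.
f_beat = |163.2 − 156.0| = 7.2 Hz.

7.2 Hz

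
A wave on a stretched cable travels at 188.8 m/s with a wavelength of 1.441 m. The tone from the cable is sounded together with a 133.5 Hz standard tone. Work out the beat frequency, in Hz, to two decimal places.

Source frequency f = v/λ = 188.8/1.441 = 131.0201 Hz.
f_beat = |131.0201 − 133.5| = 2.48 Hz.

2.48 Hz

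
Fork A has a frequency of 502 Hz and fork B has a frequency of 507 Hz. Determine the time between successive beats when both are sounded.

0.200 s

f_beat = |502 − 507| = 5 Hz.
Beat period T = 1 / f_beat = 1 / 5 s.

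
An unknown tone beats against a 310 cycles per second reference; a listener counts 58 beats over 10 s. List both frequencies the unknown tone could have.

304.2 Hz or 315.8 Hz

Beat frequency = 58/10 = 5.8 Hz.
|f − 310| = 5.8, so f = 310 ± 5.8.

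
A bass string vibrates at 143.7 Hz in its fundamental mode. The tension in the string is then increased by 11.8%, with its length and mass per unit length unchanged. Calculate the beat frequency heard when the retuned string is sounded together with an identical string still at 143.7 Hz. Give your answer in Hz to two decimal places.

8.24 Hz

For a string, f ∝ √T, so the new frequency is 143.7·√1.118 = 151.9419 Hz.
f_beat = |151.9419 − 143.7| = 8.24 Hz.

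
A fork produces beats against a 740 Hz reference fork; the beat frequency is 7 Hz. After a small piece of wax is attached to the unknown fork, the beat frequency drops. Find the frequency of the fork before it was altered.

747 Hz

|f − 740| = 7, so the fork was at either 733 Hz or 747 Hz.
Loading a fork with wax lowers its frequency; the adjustment lowers the fork's frequency.
The beat rate fell, so the adjustment moved the fork toward 740 Hz — it must have started above the reference.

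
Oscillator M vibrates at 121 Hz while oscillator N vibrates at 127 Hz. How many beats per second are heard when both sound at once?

6 Hz

Beats arise from superposition of two nearby frequencies; the beat rate is |f₁ − f₂|.
|121 − 127| = 6 Hz.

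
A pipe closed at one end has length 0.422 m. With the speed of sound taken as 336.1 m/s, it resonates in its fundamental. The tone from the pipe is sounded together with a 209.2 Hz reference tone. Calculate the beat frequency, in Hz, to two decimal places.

10.09 Hz

Closed pipe (odd harmonics): f_n = n·v/(4L) = 1·336.1/(4·0.422) = 199.1114 Hz.
f_beat = |199.1114 − 209.2| = 10.09 Hz.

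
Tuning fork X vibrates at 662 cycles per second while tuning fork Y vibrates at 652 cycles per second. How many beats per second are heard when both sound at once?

f_beat = |f₁ − f₂|.
|662 − 652| = 10 Hz.

10 Hz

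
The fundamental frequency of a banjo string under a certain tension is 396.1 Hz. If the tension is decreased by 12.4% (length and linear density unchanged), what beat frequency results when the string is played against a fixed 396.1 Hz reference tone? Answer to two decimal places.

For a string, f ∝ √T, so the new frequency is 396.1·√0.876 = 370.7293 Hz.
f_beat = |370.7293 − 396.1| = 25.37 Hz.

25.37 Hz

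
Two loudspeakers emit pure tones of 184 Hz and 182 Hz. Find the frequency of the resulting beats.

2 Hz

The beat frequency equals the magnitude of the frequency difference.
|184 − 182| = 2 Hz.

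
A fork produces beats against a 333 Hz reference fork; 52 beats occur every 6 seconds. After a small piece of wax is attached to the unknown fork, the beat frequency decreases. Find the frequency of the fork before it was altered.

Beat frequency = 52/6 = 8.6667 Hz.
|f − 333| = 8.6667, so the fork was at either 324.3333 Hz or 341.6667 Hz.
Loading a fork with wax lowers its frequency; the adjustment lowers the fork's frequency.
The beat rate fell, so the adjustment moved the fork toward 333 Hz — it must have started above the reference.

341.6667 Hz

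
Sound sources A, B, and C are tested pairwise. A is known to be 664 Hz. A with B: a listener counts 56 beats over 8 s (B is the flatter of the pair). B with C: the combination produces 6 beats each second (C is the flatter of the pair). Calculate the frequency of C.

651 Hz

A–B: Beat frequency = 56/8 = 7 Hz.
B is below A, so f_B = 664 − 7 = 657 Hz.
C is below B, so f_C = 657 − 6 = 651 Hz.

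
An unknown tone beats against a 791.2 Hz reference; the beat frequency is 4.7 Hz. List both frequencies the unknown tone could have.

786.5 Hz or 795.9 Hz

|f − 791.2| = 4.7, so f = 791.2 ± 4.7.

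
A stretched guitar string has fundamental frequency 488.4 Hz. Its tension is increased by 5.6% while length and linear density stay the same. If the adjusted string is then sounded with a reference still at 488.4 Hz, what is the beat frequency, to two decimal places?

13.49 Hz

For a string, f ∝ √T, so the new frequency is 488.4·√1.056 = 501.8889 Hz.
f_beat = |501.8889 − 488.4| = 13.49 Hz.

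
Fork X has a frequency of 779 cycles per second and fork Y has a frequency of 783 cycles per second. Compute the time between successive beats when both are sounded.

0.250 s

f_beat = |779 − 783| = 4 Hz.
Beat period T = 1 / f_beat = 1 / 4 s.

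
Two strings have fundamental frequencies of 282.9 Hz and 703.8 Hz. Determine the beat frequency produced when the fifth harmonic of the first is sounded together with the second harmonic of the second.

6.9 Hz

Fifth harmonic of the first: 5·282.9 = 1414.5 Hz.
Second harmonic of the second: 2·703.8 = 1407.6 Hz.
f_beat = |1414.5 − 1407.6| = 6.9 Hz.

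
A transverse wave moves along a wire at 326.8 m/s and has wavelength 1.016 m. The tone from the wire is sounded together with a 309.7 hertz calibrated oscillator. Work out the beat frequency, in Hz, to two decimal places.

11.95 Hz

Source frequency f = v/λ = 326.8/1.016 = 321.6535 Hz.
f_beat = |321.6535 − 309.7| = 11.95 Hz.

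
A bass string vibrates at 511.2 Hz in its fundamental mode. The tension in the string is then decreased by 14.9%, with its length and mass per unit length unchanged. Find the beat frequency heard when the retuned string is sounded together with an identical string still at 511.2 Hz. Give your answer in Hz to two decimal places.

For a string, f ∝ √T, so the new frequency is 511.2·√0.851 = 471.5803 Hz.
f_beat = |471.5803 − 511.2| = 39.62 Hz.

39.62 Hz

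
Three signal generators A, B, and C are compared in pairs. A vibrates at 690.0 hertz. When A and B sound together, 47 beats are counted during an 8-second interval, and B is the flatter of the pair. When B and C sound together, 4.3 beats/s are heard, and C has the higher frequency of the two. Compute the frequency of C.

A–B: Beat frequency = 47/8 = 5.875 Hz.
B is below A, so f_B = 690.0 − 5.875 = 684.125 Hz.
C is above B, so f_C = 684.125 + 4.3 = 688.425 Hz.

688.425 Hz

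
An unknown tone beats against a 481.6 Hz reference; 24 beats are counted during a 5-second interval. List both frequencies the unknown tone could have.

476.8 Hz or 486.4 Hz

Beat frequency = 24/5 = 4.8 Hz.
|f − 481.6| = 4.8, so f = 481.6 ± 4.8.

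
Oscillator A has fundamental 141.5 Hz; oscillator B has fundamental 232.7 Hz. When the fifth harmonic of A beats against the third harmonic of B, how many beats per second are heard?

Fifth harmonic of the first: 5·141.5 = 707.5 Hz.
Third harmonic of the second: 3·232.7 = 698.1 Hz.
f_beat = |707.5 − 698.1| = 9.4 Hz.

9.4 Hz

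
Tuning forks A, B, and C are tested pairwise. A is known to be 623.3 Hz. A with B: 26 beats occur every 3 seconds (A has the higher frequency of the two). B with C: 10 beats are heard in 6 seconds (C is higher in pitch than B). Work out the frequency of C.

616.3 Hz

A–B: Beat frequency = 26/3 = 8.6667 Hz.
B is below A, so f_B = 623.3 − 8.6667 = 614.6333 Hz.
B–C: Beat frequency = 10/6 = 1.6667 Hz.
C is above B, so f_C = 614.6333 + 1.6667 = 616.3 Hz.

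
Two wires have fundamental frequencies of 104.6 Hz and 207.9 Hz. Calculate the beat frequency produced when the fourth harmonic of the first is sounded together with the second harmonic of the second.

Fourth harmonic of the first: 4·104.6 = 418.4 Hz.
Second harmonic of the second: 2·207.9 = 415.8 Hz.
f_beat = |418.4 − 415.8| = 2.6 Hz.

2.6 Hz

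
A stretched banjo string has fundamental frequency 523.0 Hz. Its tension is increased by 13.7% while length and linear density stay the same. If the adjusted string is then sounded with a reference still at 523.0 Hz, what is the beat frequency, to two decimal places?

For a string, f ∝ √T, so the new frequency is 523.0·√1.137 = 557.6760 Hz.
f_beat = |557.6760 − 523.0| = 34.68 Hz.

34.68 Hz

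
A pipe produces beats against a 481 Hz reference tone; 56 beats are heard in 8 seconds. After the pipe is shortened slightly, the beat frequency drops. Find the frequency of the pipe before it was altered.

Beat frequency = 56/8 = 7 Hz.
|f − 481| = 7, so the pipe was at either 474 Hz or 488 Hz.
A shorter pipe has a higher fundamental; the adjustment raises the pipe's frequency.
The beat rate fell, so the adjustment moved the pipe toward 481 Hz — it must have started below the reference.

474 Hz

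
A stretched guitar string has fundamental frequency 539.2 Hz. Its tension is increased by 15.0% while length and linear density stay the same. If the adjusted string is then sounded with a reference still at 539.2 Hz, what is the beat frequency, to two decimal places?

39.03 Hz

For a string, f ∝ √T, so the new frequency is 539.2·√1.150 = 578.2276 Hz.
f_beat = |578.2276 − 539.2| = 39.03 Hz.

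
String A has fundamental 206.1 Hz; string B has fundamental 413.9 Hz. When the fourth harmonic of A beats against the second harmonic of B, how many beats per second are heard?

3.4 Hz

Fourth harmonic of the first: 4·206.1 = 824.4 Hz.
Second harmonic of the second: 2·413.9 = 827.8 Hz.
f_beat = |824.4 − 827.8| = 3.4 Hz.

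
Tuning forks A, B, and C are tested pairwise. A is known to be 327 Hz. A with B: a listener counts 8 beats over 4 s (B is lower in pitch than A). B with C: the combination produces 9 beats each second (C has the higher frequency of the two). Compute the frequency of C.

334 Hz

A–B: Beat frequency = 8/4 = 2 Hz.
B is below A, so f_B = 327 − 2 = 325 Hz.
C is above B, so f_C = 325 + 9 = 334 Hz.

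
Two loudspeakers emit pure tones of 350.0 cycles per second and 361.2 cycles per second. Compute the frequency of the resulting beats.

11.2 Hz

f_beat = |f₁ − f₂|.
|350.0 − 361.2| = 11.2 Hz.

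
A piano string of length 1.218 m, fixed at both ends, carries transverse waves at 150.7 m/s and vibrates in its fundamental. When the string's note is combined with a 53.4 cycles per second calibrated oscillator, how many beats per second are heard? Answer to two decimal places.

For a string fixed at both ends, f_n = n·v/(2L) = 1·150.7/(2·1.218) = 61.8637 Hz.
f_beat = |61.8637 − 53.4| = 8.46 Hz.

8.46 Hz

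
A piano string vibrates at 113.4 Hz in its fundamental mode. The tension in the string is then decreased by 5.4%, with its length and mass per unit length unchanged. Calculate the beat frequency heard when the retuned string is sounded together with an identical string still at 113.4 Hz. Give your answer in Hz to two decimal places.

For a string, f ∝ √T, so the new frequency is 113.4·√0.946 = 110.2957 Hz.
f_beat = |110.2957 − 113.4| = 3.10 Hz.

3.10 Hz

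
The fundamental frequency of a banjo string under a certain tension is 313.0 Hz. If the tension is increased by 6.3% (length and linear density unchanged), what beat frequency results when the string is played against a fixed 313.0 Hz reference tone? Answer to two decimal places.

For a string, f ∝ √T, so the new frequency is 313.0·√1.063 = 322.7089 Hz.
f_beat = |322.7089 − 313.0| = 9.71 Hz.

9.71 Hz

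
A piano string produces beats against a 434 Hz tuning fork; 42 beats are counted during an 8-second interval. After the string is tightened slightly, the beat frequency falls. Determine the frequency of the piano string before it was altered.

428.75 Hz

Beat frequency = 42/8 = 5.25 Hz.
|f − 434| = 5.25, so the piano string was at either 428.75 Hz or 439.25 Hz.
Increasing tension raises a string's frequency; the adjustment raises the piano string's frequency.
The beat rate fell, so the adjustment moved the piano string toward 434 Hz — it must have started below the reference.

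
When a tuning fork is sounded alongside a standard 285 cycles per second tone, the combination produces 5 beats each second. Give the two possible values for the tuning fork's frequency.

|f − 285| = 5, so f = 285 ± 5.

280 Hz or 290 Hz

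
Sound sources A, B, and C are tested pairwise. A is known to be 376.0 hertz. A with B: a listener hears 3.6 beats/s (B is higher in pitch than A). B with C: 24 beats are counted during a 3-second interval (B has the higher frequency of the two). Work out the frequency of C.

371.6 Hz

B is above A, so f_B = 376.0 + 3.6 = 379.6 Hz.
B–C: Beat frequency = 24/3 = 8 Hz.
C is below B, so f_C = 379.6 − 8 = 371.6 Hz.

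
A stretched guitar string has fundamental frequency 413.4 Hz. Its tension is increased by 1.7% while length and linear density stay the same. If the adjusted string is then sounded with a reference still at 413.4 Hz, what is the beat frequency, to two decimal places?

3.50 Hz

For a string, f ∝ √T, so the new frequency is 413.4·√1.017 = 416.8991 Hz.
f_beat = |416.8991 − 413.4| = 3.50 Hz.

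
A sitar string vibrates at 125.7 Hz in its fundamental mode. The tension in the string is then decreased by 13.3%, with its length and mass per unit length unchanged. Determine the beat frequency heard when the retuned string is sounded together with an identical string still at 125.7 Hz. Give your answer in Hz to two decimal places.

For a string, f ∝ √T, so the new frequency is 125.7·√0.867 = 117.0428 Hz.
f_beat = |117.0428 − 125.7| = 8.66 Hz.

8.66 Hz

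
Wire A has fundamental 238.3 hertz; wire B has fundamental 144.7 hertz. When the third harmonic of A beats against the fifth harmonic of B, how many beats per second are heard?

8.6 Hz

Third harmonic of the first: 3·238.3 = 714.9 Hz.
Fifth harmonic of the second: 5·144.7 = 723.5 Hz.
f_beat = |714.9 − 723.5| = 8.6 Hz.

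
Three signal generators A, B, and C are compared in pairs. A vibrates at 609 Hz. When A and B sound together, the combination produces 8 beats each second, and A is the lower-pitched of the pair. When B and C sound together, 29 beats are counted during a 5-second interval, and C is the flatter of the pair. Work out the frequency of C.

B is above A, so f_B = 609 + 8 = 617 Hz.
B–C: Beat frequency = 29/5 = 5.8 Hz.
C is below B, so f_C = 617 − 5.8 = 611.2 Hz.

611.2 Hz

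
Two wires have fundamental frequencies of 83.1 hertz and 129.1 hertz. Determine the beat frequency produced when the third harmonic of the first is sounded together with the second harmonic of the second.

8.9 Hz

Third harmonic of the first: 3·83.1 = 249.3 Hz.
Second harmonic of the second: 2·129.1 = 258.2 Hz.
f_beat = |249.3 − 258.2| = 8.9 Hz.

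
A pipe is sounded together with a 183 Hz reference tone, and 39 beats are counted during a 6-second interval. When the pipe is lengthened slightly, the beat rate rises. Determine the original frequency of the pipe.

Beat frequency = 39/6 = 6.5 Hz.
|f − 183| = 6.5, so the pipe was at either 176.5 Hz or 189.5 Hz.
A longer pipe has a lower fundamental; the adjustment lowers the pipe's frequency.
The beat rate rose, so the adjustment moved the pipe further from 183 Hz — it was already below the reference.

176.5 Hz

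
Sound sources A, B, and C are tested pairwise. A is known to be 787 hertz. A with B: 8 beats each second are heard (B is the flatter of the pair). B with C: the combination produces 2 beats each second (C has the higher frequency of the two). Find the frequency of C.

B is below A, so f_B = 787 − 8 = 779 Hz.
C is above B, so f_C = 779 + 2 = 781 Hz.

781 Hz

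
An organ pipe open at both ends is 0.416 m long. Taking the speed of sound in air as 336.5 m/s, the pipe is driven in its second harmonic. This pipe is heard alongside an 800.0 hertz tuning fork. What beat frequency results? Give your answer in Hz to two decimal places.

Open pipe: f_n = n·v/(2L) = 2·336.5/(2·0.416) = 808.8942 Hz.
f_beat = |808.8942 − 800.0| = 8.89 Hz.

8.89 Hz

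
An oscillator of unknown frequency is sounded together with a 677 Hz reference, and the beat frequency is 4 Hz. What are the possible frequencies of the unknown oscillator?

|f − 677| = 4, so f = 677 ± 4.

673 Hz or 681 Hz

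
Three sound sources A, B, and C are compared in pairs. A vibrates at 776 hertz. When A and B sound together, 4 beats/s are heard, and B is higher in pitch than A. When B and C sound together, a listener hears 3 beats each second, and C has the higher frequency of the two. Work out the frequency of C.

B is above A, so f_B = 776 + 4 = 780 Hz.
C is above B, so f_C = 780 + 3 = 783 Hz.

783 Hz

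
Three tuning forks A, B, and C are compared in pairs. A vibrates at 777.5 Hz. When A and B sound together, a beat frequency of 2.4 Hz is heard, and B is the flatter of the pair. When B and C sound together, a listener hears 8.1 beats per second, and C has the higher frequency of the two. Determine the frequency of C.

783.2 Hz

B is below A, so f_B = 777.5 − 2.4 = 775.1 Hz.
C is above B, so f_C = 775.1 + 8.1 = 783.2 Hz.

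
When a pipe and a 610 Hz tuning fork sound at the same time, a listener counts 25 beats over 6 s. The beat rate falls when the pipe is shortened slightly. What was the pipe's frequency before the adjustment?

Beat frequency = 25/6 = 4.1667 Hz.
|f − 610| = 4.1667, so the pipe was at either 605.8333 Hz or 614.1667 Hz.
A shorter pipe has a higher fundamental; the adjustment raises the pipe's frequency.
The beat rate fell, so the adjustment moved the pipe toward 610 Hz — it must have started below the reference.

605.8333 Hz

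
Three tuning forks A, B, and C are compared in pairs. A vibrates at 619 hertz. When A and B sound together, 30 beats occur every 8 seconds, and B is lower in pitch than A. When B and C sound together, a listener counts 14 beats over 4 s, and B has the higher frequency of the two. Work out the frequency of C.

A–B: Beat frequency = 30/8 = 3.75 Hz.
B is below A, so f_B = 619 − 3.75 = 615.25 Hz.
B–C: Beat frequency = 14/4 = 3.5 Hz.
C is below B, so f_C = 615.25 − 3.5 = 611.75 Hz.

611.75 Hz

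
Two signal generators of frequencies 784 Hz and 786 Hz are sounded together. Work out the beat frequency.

The beat frequency equals the magnitude of the frequency difference.
|784 − 786| = 2 Hz.

2 Hz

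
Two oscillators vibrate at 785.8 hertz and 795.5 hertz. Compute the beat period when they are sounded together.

0.103 s

f_beat = |785.8 − 795.5| = 9.7 Hz.
Beat period T = 1 / f_beat = 1 / 9.7 s.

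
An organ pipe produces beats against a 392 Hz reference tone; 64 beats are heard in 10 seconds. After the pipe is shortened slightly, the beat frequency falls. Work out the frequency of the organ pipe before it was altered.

385.6 Hz

Beat frequency = 64/10 = 6.4 Hz.
|f − 392| = 6.4, so the organ pipe was at either 385.6 Hz or 398.4 Hz.
A shorter pipe has a higher fundamental; the adjustment raises the organ pipe's frequency.
The beat rate fell, so the adjustment moved the organ pipe toward 392 Hz — it must have started below the reference.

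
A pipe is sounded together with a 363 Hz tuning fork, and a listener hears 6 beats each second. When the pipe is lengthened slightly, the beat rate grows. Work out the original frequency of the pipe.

357 Hz

|f − 363| = 6, so the pipe was at either 357 Hz or 369 Hz.
A longer pipe has a lower fundamental; the adjustment lowers the pipe's frequency.
The beat rate rose, so the adjustment moved the pipe further from 363 Hz — it was already below the reference.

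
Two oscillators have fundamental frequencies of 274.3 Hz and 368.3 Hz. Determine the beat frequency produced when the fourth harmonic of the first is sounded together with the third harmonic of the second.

7.7 Hz

Fourth harmonic of the first: 4·274.3 = 1097.2 Hz.
Third harmonic of the second: 3·368.3 = 1104.9 Hz.
f_beat = |1097.2 − 1104.9| = 7.7 Hz.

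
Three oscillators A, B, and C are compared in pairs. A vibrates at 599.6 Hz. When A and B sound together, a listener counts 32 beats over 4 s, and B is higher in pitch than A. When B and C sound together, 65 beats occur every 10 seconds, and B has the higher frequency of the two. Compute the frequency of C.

601.1 Hz

A–B: Beat frequency = 32/4 = 8 Hz.
B is above A, so f_B = 599.6 + 8 = 607.6 Hz.
B–C: Beat frequency = 65/10 = 6.5 Hz.
C is below B, so f_C = 607.6 − 6.5 = 601.1 Hz.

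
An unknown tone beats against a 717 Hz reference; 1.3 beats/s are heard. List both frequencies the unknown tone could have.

|f − 717| = 1.3, so f = 717 ± 1.3.

715.7 Hz or 718.3 Hz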